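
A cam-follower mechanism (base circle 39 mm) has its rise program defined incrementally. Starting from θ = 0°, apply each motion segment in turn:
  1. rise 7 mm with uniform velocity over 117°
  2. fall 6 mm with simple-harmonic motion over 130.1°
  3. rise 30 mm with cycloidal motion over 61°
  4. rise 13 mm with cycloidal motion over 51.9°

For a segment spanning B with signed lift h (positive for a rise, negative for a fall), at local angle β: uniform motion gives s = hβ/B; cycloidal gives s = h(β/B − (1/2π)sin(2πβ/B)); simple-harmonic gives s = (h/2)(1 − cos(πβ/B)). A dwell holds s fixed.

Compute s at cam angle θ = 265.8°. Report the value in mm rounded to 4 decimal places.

seg 1 [0°–117°] uniform, h=7: full span → s += 7 → s = 7.0000
seg 2 [117°–247.1°] simple-harmonic, h=-6: full span → s += -6 → s = 1.0000
seg 3 [247.1°–308.1°] cycloidal, h=30: θ=265.8° here. β=18.7, B=61. 30·(0.3066 − sin(2π·0.3066)/(2π)) = 4.7204 → s = 5.7204

5.7204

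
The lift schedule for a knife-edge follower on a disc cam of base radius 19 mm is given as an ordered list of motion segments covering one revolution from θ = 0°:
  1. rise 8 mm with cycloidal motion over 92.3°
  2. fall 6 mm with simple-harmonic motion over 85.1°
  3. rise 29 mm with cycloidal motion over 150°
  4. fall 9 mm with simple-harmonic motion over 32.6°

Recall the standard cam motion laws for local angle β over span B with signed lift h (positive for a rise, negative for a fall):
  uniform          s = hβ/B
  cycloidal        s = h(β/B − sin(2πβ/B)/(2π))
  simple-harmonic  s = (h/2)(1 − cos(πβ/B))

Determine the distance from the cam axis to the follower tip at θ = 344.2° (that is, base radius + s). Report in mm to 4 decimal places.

seg 1 [0°–92.3°] cycloidal, h=8: full span → s += 8 → s = 8.0000
seg 2 [92.3°–177.4°] simple-harmonic, h=-6: full span → s += -6 → s = 2.0000
seg 3 [177.4°–327.4°] cycloidal, h=29: full span → s += 29 → s = 31.0000
seg 4 [327.4°–360°] simple-harmonic, h=-9: θ=344.2° here. β=16.8, B=32.6. -9/2·(1 − cos(π·0.5153)) = -4.7167 → s = 26.2833
radial distance = base radius + s = 19 + 26.2833 = 45.2833

45.2833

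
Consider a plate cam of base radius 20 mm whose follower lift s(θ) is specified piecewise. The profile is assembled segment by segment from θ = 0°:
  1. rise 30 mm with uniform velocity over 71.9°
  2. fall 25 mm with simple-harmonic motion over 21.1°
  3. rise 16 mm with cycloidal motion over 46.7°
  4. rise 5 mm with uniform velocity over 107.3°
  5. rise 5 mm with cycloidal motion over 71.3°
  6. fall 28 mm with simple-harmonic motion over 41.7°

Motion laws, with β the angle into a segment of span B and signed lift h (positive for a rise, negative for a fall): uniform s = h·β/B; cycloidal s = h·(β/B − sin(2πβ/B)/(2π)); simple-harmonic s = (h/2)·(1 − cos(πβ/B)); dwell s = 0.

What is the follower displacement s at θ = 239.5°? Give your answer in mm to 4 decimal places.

seg 1 [0°–71.9°] uniform, h=30: full span → s += 30 → s = 30.0000
seg 2 [71.9°–93°] simple-harmonic, h=-25: full span → s += -25 → s = 5.0000
seg 3 [93°–139.7°] cycloidal, h=16: full span → s += 16 → s = 21.0000
seg 4 [139.7°–247°] uniform, h=5: θ=239.5° here. β=99.8, B=107.3. 5·99.8/107.3 = 4.6505 → s = 25.6505

25.6505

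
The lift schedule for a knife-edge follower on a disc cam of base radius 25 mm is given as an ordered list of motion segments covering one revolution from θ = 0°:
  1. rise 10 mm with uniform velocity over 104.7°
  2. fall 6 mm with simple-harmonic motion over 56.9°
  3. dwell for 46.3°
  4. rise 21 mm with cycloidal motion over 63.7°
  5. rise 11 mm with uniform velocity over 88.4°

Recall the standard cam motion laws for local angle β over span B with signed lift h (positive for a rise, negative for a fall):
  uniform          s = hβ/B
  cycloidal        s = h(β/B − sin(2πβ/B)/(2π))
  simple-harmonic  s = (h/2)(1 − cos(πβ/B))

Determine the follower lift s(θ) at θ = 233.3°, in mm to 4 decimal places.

seg 1 [0°–104.7°] uniform, h=10: full span → s += 10 → s = 10.0000
seg 2 [104.7°–161.6°] simple-harmonic, h=-6: full span → s += -6 → s = 4.0000
seg 3 [161.6°–207.9°] dwell: s stays 4.0000
seg 4 [207.9°–271.6°] cycloidal, h=21: θ=233.3° here. β=25.4, B=63.7. 21·(0.3987 − sin(2π·0.3987)/(2π)) = 6.3878 → s = 10.3878

10.3878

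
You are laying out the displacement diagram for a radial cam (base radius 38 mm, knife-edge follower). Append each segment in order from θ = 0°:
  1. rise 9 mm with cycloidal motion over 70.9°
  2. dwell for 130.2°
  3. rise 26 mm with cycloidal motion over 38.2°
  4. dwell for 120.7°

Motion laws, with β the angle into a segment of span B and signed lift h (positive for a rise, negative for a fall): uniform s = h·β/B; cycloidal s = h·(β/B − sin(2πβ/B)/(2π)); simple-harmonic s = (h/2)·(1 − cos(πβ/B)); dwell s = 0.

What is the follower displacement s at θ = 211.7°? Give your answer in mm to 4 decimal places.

seg 1 [0°–70.9°] cycloidal, h=9: full span → s += 9 → s = 9.0000
seg 2 [70.9°–201.1°] dwell: s stays 9.0000
seg 3 [201.1°–239.3°] cycloidal, h=26: θ=211.7° here. β=10.6, B=38.2. 26·(0.2775 − sin(2π·0.2775)/(2π)) = 3.1382 → s = 12.1382

12.1382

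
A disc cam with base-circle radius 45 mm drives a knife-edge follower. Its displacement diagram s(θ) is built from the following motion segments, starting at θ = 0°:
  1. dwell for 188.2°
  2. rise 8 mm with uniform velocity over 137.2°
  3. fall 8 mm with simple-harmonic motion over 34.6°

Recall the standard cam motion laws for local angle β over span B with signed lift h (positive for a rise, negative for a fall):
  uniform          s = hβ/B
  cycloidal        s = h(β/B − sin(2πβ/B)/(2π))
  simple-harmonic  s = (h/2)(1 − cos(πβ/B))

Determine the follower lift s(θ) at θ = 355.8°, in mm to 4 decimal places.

seg 1 [0°–188.2°] dwell: s stays 0.0000
seg 2 [188.2°–325.4°] uniform, h=8: full span → s += 8 → s = 8.0000
seg 3 [325.4°–360°] simple-harmonic, h=-8: θ=355.8° here. β=30.4, B=34.6. -8/2·(1 − cos(π·0.8786)) = -7.7127 → s = 0.2873

0.2873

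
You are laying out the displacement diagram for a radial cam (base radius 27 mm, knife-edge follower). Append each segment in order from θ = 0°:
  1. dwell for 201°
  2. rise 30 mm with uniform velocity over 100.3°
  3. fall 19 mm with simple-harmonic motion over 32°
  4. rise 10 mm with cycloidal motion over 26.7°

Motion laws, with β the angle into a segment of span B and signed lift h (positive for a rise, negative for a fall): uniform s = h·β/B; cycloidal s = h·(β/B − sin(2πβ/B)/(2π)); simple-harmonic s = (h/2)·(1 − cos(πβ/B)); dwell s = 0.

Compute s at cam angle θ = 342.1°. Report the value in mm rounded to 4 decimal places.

seg 1 [0°–201°] dwell: s stays 0.0000
seg 2 [201°–301.3°] uniform, h=30: full span → s += 30 → s = 30.0000
seg 3 [301.3°–333.3°] simple-harmonic, h=-19: full span → s += -19 → s = 11.0000
seg 4 [333.3°–360°] cycloidal, h=10: θ=342.1° here. β=8.8, B=26.7. 10·(0.3296 − sin(2π·0.3296)/(2π)) = 1.8992 → s = 12.8992

12.8992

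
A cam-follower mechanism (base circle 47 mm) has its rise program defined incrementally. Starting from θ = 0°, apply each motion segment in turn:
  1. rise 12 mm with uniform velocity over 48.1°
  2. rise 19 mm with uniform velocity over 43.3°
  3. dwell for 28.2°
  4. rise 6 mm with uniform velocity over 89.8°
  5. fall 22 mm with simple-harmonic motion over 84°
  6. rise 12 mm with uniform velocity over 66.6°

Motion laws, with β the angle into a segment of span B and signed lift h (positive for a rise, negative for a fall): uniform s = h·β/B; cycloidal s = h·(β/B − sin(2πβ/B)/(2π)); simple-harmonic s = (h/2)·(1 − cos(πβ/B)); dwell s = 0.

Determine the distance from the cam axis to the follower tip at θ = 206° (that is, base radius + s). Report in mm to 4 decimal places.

seg 1 [0°–48.1°] uniform, h=12: full span → s += 12 → s = 12.0000
seg 2 [48.1°–91.4°] uniform, h=19: full span → s += 19 → s = 31.0000
seg 3 [91.4°–119.6°] dwell: s stays 31.0000
seg 4 [119.6°–209.4°] uniform, h=6: θ=206° here. β=86.4, B=89.8. 6·86.4/89.8 = 5.7728 → s = 36.7728
radial distance = base radius + s = 47 + 36.7728 = 83.7728

83.7728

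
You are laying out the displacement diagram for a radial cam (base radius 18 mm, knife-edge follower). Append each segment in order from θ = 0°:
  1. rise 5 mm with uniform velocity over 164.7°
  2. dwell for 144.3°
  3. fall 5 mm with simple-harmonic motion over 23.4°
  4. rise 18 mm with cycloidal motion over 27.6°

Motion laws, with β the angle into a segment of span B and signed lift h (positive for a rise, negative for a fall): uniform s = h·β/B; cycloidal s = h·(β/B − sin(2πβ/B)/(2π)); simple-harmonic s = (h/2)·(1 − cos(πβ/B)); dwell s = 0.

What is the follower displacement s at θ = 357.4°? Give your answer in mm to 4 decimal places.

seg 1 [0°–164.7°] uniform, h=5: full span → s += 5 → s = 5.0000
seg 2 [164.7°–309°] dwell: s stays 5.0000
seg 3 [309°–332.4°] simple-harmonic, h=-5: full span → s += -5 → s = 0.0000
seg 4 [332.4°–360°] cycloidal, h=18: θ=357.4° here. β=25, B=27.6. 18·(0.9058 − sin(2π·0.9058)/(2π)) = 17.9027 → s = 17.9027

17.9027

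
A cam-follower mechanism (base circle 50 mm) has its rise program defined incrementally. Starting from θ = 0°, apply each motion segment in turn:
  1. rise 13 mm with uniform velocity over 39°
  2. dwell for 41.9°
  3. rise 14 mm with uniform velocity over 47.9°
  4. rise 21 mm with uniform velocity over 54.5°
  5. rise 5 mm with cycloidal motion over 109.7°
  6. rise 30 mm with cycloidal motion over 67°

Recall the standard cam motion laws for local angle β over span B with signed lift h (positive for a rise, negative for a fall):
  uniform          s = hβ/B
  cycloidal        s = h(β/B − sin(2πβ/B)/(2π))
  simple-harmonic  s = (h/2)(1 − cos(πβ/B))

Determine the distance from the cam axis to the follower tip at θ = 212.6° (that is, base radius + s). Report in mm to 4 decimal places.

seg 1 [0°–39°] uniform, h=13: full span → s += 13 → s = 13.0000
seg 2 [39°–80.9°] dwell: s stays 13.0000
seg 3 [80.9°–128.8°] uniform, h=14: full span → s += 14 → s = 27.0000
seg 4 [128.8°–183.3°] uniform, h=21: full span → s += 21 → s = 48.0000
seg 5 [183.3°–293°] cycloidal, h=5: θ=212.6° here. β=29.3, B=109.7. 5·(0.2671 − sin(2π·0.2671)/(2π)) = 0.5443 → s = 48.5443
radial distance = base radius + s = 50 + 48.5443 = 98.5443

98.5443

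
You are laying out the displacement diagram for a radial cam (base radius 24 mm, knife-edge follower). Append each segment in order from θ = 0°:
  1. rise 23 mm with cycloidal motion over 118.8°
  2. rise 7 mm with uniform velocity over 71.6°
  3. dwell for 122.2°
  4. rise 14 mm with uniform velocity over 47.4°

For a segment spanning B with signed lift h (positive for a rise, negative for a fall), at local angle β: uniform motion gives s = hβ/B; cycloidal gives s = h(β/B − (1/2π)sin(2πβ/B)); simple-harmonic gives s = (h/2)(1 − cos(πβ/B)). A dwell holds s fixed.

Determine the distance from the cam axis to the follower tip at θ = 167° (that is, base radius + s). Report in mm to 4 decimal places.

seg 1 [0°–118.8°] cycloidal, h=23: full span → s += 23 → s = 23.0000
seg 2 [118.8°–190.4°] uniform, h=7: θ=167° here. β=48.2, B=71.6. 7·48.2/71.6 = 4.7123 → s = 27.7123
radial distance = base radius + s = 24 + 27.7123 = 51.7123

51.7123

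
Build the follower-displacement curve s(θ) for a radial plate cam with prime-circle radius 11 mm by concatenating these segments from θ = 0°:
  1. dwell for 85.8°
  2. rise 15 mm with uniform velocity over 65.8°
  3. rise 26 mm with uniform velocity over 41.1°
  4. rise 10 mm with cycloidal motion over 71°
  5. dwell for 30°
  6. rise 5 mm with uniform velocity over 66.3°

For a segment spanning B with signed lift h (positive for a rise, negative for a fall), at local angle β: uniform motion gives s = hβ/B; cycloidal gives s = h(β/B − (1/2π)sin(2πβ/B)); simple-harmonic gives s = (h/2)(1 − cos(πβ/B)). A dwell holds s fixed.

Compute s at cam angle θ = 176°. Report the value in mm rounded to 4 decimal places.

seg 1 [0°–85.8°] dwell: s stays 0.0000
seg 2 [85.8°–151.6°] uniform, h=15: full span → s += 15 → s = 15.0000
seg 3 [151.6°–192.7°] uniform, h=26: θ=176° here. β=24.4, B=41.1. 26·24.4/41.1 = 15.4355 → s = 30.4355

30.4355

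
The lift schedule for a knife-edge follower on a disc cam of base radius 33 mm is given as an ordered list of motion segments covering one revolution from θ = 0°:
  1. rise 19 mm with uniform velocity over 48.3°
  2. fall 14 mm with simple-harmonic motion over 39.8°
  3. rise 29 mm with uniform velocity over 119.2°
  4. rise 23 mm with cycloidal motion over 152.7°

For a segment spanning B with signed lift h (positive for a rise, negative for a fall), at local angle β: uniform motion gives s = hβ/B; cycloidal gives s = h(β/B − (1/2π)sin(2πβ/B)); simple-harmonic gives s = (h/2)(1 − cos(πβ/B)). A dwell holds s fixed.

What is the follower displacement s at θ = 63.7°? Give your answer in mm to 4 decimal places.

seg 1 [0°–48.3°] uniform, h=19: full span → s += 19 → s = 19.0000
seg 2 [48.3°–88.1°] simple-harmonic, h=-14: θ=63.7° here. β=15.4, B=39.8. -14/2·(1 − cos(π·0.3869)) = -4.5655 → s = 14.4345

14.4345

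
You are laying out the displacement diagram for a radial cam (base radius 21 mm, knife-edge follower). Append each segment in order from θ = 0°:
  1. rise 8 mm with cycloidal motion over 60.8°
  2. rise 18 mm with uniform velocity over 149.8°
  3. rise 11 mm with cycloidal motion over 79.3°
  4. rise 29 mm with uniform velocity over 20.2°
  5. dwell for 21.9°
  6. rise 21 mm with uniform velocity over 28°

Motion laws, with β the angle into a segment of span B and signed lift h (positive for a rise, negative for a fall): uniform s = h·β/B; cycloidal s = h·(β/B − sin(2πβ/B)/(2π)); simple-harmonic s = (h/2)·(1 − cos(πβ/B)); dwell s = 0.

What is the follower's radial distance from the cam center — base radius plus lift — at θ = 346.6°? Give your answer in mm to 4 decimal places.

seg 1 [0°–60.8°] cycloidal, h=8: full span → s += 8 → s = 8.0000
seg 2 [60.8°–210.6°] uniform, h=18: full span → s += 18 → s = 26.0000
seg 3 [210.6°–289.9°] cycloidal, h=11: full span → s += 11 → s = 37.0000
seg 4 [289.9°–310.1°] uniform, h=29: full span → s += 29 → s = 66.0000
seg 5 [310.1°–332°] dwell: s stays 66.0000
seg 6 [332°–360°] uniform, h=21: θ=346.6° here. β=14.6, B=28. 21·14.6/28 = 10.9500 → s = 76.9500
radial distance = base radius + s = 21 + 76.9500 = 97.9500

97.9500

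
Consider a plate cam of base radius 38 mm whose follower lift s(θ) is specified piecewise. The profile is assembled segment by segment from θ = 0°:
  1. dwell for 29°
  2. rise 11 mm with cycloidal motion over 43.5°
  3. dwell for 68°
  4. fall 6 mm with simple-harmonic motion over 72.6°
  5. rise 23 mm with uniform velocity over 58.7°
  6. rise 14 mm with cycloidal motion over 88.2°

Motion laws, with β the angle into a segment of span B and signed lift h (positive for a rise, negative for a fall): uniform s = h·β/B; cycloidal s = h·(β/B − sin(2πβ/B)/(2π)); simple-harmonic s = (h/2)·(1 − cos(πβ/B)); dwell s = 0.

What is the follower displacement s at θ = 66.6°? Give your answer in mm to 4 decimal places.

seg 1 [0°–29°] dwell: s stays 0.0000
seg 2 [29°–72.5°] cycloidal, h=11: θ=66.6° here. β=37.6, B=43.5. 11·(0.8644 − sin(2π·0.8644)/(2π)) = 10.8259 → s = 10.8259

10.8259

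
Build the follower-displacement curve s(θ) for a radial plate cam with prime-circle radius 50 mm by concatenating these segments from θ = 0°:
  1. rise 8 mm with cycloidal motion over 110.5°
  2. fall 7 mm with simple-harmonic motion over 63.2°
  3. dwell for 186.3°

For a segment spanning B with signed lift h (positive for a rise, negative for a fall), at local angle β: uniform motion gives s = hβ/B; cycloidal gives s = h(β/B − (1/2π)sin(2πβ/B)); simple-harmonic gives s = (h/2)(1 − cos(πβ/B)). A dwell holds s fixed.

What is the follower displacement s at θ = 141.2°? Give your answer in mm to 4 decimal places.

seg 1 [0°–110.5°] cycloidal, h=8: full span → s += 8 → s = 8.0000
seg 2 [110.5°–173.7°] simple-harmonic, h=-7: θ=141.2° here. β=30.7, B=63.2. -7/2·(1 − cos(π·0.4858)) = -3.3435 → s = 4.6565

4.6565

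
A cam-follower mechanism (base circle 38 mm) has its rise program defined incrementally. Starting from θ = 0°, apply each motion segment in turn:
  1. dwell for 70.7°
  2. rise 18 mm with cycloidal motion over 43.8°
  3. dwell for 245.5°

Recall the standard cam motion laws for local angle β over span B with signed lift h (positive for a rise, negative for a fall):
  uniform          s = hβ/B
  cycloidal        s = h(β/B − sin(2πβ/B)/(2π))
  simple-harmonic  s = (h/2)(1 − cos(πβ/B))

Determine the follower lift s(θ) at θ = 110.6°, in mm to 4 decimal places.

seg 1 [0°–70.7°] dwell: s stays 0.0000
seg 2 [70.7°–114.5°] cycloidal, h=18: θ=110.6° here. β=39.9, B=43.8. 18·(0.9110 − sin(2π·0.9110)/(2π)) = 17.9177 → s = 17.9177

17.9177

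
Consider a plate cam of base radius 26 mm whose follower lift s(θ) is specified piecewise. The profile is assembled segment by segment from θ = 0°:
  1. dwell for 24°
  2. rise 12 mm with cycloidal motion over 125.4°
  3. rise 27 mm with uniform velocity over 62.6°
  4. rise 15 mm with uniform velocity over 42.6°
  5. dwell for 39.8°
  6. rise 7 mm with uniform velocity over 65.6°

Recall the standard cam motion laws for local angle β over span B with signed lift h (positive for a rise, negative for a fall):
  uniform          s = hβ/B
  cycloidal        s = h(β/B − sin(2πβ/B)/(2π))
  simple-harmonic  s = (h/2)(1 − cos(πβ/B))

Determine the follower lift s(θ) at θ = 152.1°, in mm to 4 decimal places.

seg 1 [0°–24°] dwell: s stays 0.0000
seg 2 [24°–149.4°] cycloidal, h=12: full span → s += 12 → s = 12.0000
seg 3 [149.4°–212°] uniform, h=27: θ=152.1° here. β=2.7, B=62.6. 27·2.7/62.6 = 1.1645 → s = 13.1645

13.1645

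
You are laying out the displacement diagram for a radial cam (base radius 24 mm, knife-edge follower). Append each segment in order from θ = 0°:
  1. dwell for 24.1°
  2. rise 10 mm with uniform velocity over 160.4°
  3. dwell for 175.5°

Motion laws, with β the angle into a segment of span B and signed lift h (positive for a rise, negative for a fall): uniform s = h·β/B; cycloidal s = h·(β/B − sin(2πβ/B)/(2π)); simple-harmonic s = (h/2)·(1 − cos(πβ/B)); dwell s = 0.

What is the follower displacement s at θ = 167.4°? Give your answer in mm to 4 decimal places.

seg 1 [0°–24.1°] dwell: s stays 0.0000
seg 2 [24.1°–184.5°] uniform, h=10: θ=167.4° here. β=143.3, B=160.4. 10·143.3/160.4 = 8.9339 → s = 8.9339

8.9339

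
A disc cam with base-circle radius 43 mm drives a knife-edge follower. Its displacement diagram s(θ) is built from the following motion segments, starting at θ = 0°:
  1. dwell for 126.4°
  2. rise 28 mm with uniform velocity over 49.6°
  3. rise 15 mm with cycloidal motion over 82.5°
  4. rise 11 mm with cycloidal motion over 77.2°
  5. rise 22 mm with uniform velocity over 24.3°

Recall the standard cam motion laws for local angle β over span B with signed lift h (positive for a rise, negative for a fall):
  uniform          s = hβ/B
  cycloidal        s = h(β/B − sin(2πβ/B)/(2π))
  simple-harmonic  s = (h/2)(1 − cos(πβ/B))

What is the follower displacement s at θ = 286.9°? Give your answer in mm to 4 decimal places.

seg 1 [0°–126.4°] dwell: s stays 0.0000
seg 2 [126.4°–176°] uniform, h=28: full span → s += 28 → s = 28.0000
seg 3 [176°–258.5°] cycloidal, h=15: full span → s += 15 → s = 43.0000
seg 4 [258.5°–335.7°] cycloidal, h=11: θ=286.9° here. β=28.4, B=77.2. 11·(0.3679 − sin(2π·0.3679)/(2π)) = 2.7545 → s = 45.7545

45.7545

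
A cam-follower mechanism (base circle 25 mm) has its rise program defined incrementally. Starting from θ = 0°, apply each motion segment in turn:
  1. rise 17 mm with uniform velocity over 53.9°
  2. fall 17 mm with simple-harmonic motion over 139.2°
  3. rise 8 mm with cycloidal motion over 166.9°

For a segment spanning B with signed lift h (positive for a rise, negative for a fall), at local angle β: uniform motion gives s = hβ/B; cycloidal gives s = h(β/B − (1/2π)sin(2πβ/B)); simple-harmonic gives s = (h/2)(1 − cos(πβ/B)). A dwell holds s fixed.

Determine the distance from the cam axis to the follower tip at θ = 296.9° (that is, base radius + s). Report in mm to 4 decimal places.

seg 1 [0°–53.9°] uniform, h=17: full span → s += 17 → s = 17.0000
seg 2 [53.9°–193.1°] simple-harmonic, h=-17: full span → s += -17 → s = 0.0000
seg 3 [193.1°–360°] cycloidal, h=8: θ=296.9° here. β=103.8, B=166.9. 8·(0.6219 − sin(2π·0.6219)/(2π)) = 5.8582 → s = 5.8582
radial distance = base radius + s = 25 + 5.8582 = 30.8582

30.8582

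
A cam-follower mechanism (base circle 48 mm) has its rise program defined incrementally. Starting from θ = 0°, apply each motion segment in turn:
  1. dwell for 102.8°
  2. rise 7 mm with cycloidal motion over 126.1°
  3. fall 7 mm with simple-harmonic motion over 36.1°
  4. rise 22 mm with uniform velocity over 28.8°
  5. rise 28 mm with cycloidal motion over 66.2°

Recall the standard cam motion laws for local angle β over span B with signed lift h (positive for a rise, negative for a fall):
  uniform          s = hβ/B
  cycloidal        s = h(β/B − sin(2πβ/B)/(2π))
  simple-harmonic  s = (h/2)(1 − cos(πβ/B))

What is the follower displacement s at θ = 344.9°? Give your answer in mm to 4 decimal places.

seg 1 [0°–102.8°] dwell: s stays 0.0000
seg 2 [102.8°–228.9°] cycloidal, h=7: full span → s += 7 → s = 7.0000
seg 3 [228.9°–265°] simple-harmonic, h=-7: full span → s += -7 → s = 0.0000
seg 4 [265°–293.8°] uniform, h=22: full span → s += 22 → s = 22.0000
seg 5 [293.8°–360°] cycloidal, h=28: θ=344.9° here. β=51.1, B=66.2. 28·(0.7719 − sin(2π·0.7719)/(2π)) = 26.0275 → s = 48.0275

48.0275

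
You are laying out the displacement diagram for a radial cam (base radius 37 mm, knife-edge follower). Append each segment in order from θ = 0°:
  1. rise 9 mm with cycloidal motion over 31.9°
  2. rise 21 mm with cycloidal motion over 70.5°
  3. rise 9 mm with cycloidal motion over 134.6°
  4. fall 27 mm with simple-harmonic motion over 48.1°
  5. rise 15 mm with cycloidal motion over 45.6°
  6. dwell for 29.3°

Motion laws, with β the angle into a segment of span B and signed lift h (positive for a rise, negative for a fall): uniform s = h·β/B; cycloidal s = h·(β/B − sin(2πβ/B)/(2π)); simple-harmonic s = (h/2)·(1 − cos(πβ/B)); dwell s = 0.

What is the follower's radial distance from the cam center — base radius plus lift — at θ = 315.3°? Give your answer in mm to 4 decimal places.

seg 1 [0°–31.9°] cycloidal, h=9: full span → s += 9 → s = 9.0000
seg 2 [31.9°–102.4°] cycloidal, h=21: full span → s += 21 → s = 30.0000
seg 3 [102.4°–237°] cycloidal, h=9: full span → s += 9 → s = 39.0000
seg 4 [237°–285.1°] simple-harmonic, h=-27: full span → s += -27 → s = 12.0000
seg 5 [285.1°–330.7°] cycloidal, h=15: θ=315.3° here. β=30.2, B=45.6. 15·(0.6623 − sin(2π·0.6623)/(2π)) = 11.9680 → s = 23.9680
radial distance = base radius + s = 37 + 23.9680 = 60.9680

60.9680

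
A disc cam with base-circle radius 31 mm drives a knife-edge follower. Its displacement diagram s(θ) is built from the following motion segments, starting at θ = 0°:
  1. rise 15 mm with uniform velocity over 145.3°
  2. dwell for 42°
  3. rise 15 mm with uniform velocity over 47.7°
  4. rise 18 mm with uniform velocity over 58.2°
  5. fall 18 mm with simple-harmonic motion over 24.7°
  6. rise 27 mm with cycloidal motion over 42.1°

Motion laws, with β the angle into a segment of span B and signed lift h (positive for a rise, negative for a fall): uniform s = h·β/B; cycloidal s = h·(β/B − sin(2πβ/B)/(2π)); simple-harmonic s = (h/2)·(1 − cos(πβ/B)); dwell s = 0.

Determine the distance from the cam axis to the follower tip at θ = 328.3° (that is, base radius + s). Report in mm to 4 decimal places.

seg 1 [0°–145.3°] uniform, h=15: full span → s += 15 → s = 15.0000
seg 2 [145.3°–187.3°] dwell: s stays 15.0000
seg 3 [187.3°–235°] uniform, h=15: full span → s += 15 → s = 30.0000
seg 4 [235°–293.2°] uniform, h=18: full span → s += 18 → s = 48.0000
seg 5 [293.2°–317.9°] simple-harmonic, h=-18: full span → s += -18 → s = 30.0000
seg 6 [317.9°–360°] cycloidal, h=27: θ=328.3° here. β=10.4, B=42.1. 27·(0.2470 − sin(2π·0.2470)/(2π)) = 2.3734 → s = 32.3734
radial distance = base radius + s = 31 + 32.3734 = 63.3734

63.3734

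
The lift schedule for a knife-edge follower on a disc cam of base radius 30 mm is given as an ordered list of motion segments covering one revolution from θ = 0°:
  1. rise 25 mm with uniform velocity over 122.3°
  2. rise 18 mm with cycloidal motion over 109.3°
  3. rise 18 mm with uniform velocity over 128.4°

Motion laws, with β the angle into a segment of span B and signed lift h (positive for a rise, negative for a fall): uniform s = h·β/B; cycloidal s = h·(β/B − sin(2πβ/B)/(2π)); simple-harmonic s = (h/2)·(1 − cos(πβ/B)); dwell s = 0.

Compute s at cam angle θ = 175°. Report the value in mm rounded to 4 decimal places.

seg 1 [0°–122.3°] uniform, h=25: full span → s += 25 → s = 25.0000
seg 2 [122.3°–231.6°] cycloidal, h=18: θ=175° here. β=52.7, B=109.3. 18·(0.4822 − sin(2π·0.4822)/(2π)) = 8.3584 → s = 33.3584

33.3584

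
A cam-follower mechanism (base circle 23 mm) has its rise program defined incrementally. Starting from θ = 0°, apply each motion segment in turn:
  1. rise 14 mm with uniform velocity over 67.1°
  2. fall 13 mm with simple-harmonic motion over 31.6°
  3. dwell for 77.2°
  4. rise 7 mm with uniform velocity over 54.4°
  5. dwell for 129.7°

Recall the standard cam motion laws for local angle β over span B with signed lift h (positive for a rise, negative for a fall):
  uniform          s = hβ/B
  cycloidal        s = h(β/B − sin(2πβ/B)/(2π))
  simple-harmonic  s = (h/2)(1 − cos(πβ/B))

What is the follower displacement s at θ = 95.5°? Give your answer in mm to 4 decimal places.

seg 1 [0°–67.1°] uniform, h=14: full span → s += 14 → s = 14.0000
seg 2 [67.1°–98.7°] simple-harmonic, h=-13: θ=95.5° here. β=28.4, B=31.6. -13/2·(1 − cos(π·0.8987)) = -12.6738 → s = 1.3262

1.3262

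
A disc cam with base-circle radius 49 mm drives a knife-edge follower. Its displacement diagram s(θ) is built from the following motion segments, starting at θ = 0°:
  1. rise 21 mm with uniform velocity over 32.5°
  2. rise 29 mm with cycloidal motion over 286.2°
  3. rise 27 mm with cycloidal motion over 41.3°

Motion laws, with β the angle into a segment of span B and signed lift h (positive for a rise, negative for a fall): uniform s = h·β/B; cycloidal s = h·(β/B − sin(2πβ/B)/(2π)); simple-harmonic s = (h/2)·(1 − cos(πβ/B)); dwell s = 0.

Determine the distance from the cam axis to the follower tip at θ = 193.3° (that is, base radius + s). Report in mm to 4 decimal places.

seg 1 [0°–32.5°] uniform, h=21: full span → s += 21 → s = 21.0000
seg 2 [32.5°–318.7°] cycloidal, h=29: θ=193.3° here. β=160.8, B=286.2. 29·(0.5618 − sin(2π·0.5618)/(2π)) = 18.0422 → s = 39.0422
radial distance = base radius + s = 49 + 39.0422 = 88.0422

88.0422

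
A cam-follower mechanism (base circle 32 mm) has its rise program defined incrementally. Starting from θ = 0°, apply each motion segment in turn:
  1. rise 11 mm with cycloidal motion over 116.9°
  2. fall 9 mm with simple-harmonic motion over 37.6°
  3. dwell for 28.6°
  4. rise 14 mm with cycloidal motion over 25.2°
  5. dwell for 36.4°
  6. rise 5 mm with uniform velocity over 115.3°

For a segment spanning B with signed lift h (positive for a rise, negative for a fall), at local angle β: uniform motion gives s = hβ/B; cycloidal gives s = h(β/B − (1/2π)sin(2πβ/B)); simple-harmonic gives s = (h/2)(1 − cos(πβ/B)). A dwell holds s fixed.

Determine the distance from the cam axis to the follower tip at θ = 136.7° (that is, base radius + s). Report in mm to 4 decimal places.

seg 1 [0°–116.9°] cycloidal, h=11: full span → s += 11 → s = 11.0000
seg 2 [116.9°–154.5°] simple-harmonic, h=-9: θ=136.7° here. β=19.8, B=37.6. -9/2·(1 − cos(π·0.5266)) = -4.8756 → s = 6.1244
radial distance = base radius + s = 32 + 6.1244 = 38.1244

38.1244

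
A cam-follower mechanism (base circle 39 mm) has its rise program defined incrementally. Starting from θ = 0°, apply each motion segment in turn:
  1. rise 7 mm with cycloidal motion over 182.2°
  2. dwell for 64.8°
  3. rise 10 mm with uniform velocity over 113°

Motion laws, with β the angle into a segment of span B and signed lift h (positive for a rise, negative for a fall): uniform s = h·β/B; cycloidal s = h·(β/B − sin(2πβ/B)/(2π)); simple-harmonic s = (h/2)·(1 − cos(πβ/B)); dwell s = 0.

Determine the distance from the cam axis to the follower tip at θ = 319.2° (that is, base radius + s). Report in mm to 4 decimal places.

seg 1 [0°–182.2°] cycloidal, h=7: full span → s += 7 → s = 7.0000
seg 2 [182.2°–247°] dwell: s stays 7.0000
seg 3 [247°–360°] uniform, h=10: θ=319.2° here. β=72.2, B=113. 10·72.2/113 = 6.3894 → s = 13.3894
radial distance = base radius + s = 39 + 13.3894 = 52.3894

52.3894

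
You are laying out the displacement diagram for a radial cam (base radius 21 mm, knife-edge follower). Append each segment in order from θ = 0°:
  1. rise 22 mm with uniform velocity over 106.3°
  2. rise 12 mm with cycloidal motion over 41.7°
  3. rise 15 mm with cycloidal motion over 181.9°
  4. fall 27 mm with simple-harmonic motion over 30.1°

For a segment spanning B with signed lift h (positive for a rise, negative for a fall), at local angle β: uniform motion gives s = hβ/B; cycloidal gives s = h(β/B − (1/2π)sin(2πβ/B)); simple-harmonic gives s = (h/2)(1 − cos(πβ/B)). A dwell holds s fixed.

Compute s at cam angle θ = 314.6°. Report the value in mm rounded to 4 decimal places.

seg 1 [0°–106.3°] uniform, h=22: full span → s += 22 → s = 22.0000
seg 2 [106.3°–148°] cycloidal, h=12: full span → s += 12 → s = 34.0000
seg 3 [148°–329.9°] cycloidal, h=15: θ=314.6° here. β=166.6, B=181.9. 15·(0.9159 − sin(2π·0.9159)/(2π)) = 14.9421 → s = 48.9421

48.9421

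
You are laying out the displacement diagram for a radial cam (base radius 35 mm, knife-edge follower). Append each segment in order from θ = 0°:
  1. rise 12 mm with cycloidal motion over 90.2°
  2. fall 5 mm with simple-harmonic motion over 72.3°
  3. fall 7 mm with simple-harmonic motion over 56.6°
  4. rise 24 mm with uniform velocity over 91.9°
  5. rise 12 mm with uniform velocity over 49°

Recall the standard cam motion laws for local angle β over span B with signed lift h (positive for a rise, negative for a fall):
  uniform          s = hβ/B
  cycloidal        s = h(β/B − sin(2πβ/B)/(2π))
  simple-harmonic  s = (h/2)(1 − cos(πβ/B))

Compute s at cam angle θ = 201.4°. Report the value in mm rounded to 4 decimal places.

seg 1 [0°–90.2°] cycloidal, h=12: full span → s += 12 → s = 12.0000
seg 2 [90.2°–162.5°] simple-harmonic, h=-5: full span → s += -5 → s = 7.0000
seg 3 [162.5°–219.1°] simple-harmonic, h=-7: θ=201.4° here. β=38.9, B=56.6. -7/2·(1 − cos(π·0.6873)) = -5.4425 → s = 1.5575

1.5575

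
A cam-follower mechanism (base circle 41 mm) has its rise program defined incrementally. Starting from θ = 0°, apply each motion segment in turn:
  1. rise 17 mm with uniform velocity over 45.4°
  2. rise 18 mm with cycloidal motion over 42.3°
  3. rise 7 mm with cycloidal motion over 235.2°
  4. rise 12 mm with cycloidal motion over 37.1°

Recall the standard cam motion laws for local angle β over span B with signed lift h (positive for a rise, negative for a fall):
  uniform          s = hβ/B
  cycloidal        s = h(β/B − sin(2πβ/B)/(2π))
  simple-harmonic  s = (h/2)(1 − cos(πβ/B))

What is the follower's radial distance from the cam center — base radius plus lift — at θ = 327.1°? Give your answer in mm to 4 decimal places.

seg 1 [0°–45.4°] uniform, h=17: full span → s += 17 → s = 17.0000
seg 2 [45.4°–87.7°] cycloidal, h=18: full span → s += 18 → s = 35.0000
seg 3 [87.7°–322.9°] cycloidal, h=7: full span → s += 7 → s = 42.0000
seg 4 [322.9°–360°] cycloidal, h=12: θ=327.1° here. β=4.2, B=37.1. 12·(0.1132 − sin(2π·0.1132)/(2π)) = 0.1117 → s = 42.1117
radial distance = base radius + s = 41 + 42.1117 = 83.1117

83.1117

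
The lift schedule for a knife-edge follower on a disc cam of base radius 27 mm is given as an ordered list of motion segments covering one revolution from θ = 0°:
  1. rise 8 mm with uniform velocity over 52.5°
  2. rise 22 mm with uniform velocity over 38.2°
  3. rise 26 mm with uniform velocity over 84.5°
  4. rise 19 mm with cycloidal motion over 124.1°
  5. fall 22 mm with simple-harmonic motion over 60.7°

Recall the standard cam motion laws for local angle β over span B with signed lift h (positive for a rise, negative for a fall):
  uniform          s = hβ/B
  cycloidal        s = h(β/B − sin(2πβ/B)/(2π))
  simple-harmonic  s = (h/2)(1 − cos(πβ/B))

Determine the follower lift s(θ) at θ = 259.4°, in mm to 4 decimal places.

seg 1 [0°–52.5°] uniform, h=8: full span → s += 8 → s = 8.0000
seg 2 [52.5°–90.7°] uniform, h=22: full span → s += 22 → s = 30.0000
seg 3 [90.7°–175.2°] uniform, h=26: full span → s += 26 → s = 56.0000
seg 4 [175.2°–299.3°] cycloidal, h=19: θ=259.4° here. β=84.2, B=124.1. 19·(0.6785 − sin(2π·0.6785)/(2π)) = 15.6150 → s = 71.6150

71.6150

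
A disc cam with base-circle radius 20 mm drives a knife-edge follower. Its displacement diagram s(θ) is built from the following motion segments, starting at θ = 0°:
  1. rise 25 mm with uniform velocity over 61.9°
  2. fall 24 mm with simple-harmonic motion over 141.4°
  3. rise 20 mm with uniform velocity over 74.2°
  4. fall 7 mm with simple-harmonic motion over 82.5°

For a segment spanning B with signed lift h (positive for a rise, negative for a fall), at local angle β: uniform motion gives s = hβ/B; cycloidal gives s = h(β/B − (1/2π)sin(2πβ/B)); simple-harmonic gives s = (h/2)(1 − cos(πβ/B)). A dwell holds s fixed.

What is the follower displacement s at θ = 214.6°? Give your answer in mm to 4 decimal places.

seg 1 [0°–61.9°] uniform, h=25: full span → s += 25 → s = 25.0000
seg 2 [61.9°–203.3°] simple-harmonic, h=-24: full span → s += -24 → s = 1.0000
seg 3 [203.3°–277.5°] uniform, h=20: θ=214.6° here. β=11.3, B=74.2. 20·11.3/74.2 = 3.0458 → s = 4.0458

4.0458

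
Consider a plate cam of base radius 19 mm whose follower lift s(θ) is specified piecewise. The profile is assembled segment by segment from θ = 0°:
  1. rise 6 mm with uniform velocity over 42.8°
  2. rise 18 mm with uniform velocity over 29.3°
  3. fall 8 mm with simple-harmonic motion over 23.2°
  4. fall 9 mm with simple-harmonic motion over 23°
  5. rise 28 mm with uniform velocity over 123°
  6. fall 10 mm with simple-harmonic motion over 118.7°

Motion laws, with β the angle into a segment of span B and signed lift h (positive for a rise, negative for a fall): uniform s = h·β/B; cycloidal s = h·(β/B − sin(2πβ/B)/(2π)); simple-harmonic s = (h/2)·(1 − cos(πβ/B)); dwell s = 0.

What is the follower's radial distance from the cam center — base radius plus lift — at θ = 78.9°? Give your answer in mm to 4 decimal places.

seg 1 [0°–42.8°] uniform, h=6: full span → s += 6 → s = 6.0000
seg 2 [42.8°–72.1°] uniform, h=18: full span → s += 18 → s = 24.0000
seg 3 [72.1°–95.3°] simple-harmonic, h=-8: θ=78.9° here. β=6.8, B=23.2. -8/2·(1 − cos(π·0.2931)) = -1.5793 → s = 22.4207
radial distance = base radius + s = 19 + 22.4207 = 41.4207

41.4207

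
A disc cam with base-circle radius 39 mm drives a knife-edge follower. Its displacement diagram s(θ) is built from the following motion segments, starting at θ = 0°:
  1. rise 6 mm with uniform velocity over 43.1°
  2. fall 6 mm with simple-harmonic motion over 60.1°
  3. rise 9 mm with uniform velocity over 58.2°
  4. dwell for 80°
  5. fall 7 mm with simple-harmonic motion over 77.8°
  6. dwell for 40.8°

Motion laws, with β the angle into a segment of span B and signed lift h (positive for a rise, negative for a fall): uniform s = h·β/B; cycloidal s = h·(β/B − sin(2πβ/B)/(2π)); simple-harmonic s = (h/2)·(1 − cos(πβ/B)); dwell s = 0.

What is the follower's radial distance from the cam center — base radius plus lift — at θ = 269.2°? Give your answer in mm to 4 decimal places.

seg 1 [0°–43.1°] uniform, h=6: full span → s += 6 → s = 6.0000
seg 2 [43.1°–103.2°] simple-harmonic, h=-6: full span → s += -6 → s = 0.0000
seg 3 [103.2°–161.4°] uniform, h=9: full span → s += 9 → s = 9.0000
seg 4 [161.4°–241.4°] dwell: s stays 9.0000
seg 5 [241.4°–319.2°] simple-harmonic, h=-7: θ=269.2° here. β=27.8, B=77.8. -7/2·(1 − cos(π·0.3573)) = -1.9832 → s = 7.0168
radial distance = base radius + s = 39 + 7.0168 = 46.0168

46.0168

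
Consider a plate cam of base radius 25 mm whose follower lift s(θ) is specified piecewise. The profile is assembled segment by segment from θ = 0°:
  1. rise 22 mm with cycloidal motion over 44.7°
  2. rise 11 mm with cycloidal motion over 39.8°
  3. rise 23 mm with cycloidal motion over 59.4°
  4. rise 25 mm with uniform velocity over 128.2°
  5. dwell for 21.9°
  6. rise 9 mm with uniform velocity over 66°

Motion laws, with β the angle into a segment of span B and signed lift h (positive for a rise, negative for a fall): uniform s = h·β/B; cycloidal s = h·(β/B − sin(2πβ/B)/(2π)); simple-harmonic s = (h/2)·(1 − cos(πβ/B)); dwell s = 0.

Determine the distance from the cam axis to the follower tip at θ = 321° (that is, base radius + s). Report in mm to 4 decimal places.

seg 1 [0°–44.7°] cycloidal, h=22: full span → s += 22 → s = 22.0000
seg 2 [44.7°–84.5°] cycloidal, h=11: full span → s += 11 → s = 33.0000
seg 3 [84.5°–143.9°] cycloidal, h=23: full span → s += 23 → s = 56.0000
seg 4 [143.9°–272.1°] uniform, h=25: full span → s += 25 → s = 81.0000
seg 5 [272.1°–294°] dwell: s stays 81.0000
seg 6 [294°–360°] uniform, h=9: θ=321° here. β=27, B=66. 9·27/66 = 3.6818 → s = 84.6818
radial distance = base radius + s = 25 + 84.6818 = 109.6818

109.6818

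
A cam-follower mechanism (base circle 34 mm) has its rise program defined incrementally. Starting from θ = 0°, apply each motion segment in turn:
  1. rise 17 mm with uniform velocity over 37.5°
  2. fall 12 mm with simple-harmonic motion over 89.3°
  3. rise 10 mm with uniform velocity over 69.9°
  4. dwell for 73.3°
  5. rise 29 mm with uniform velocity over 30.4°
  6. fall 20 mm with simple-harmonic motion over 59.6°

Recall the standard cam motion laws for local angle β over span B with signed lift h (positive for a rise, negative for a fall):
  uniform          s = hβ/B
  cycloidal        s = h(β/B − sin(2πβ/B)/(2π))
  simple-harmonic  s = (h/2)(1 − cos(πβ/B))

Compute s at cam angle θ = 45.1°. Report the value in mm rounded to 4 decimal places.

seg 1 [0°–37.5°] uniform, h=17: full span → s += 17 → s = 17.0000
seg 2 [37.5°–126.8°] simple-harmonic, h=-12: θ=45.1° here. β=7.6, B=89.3. -12/2·(1 − cos(π·0.0851)) = -0.2132 → s = 16.7868

16.7868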